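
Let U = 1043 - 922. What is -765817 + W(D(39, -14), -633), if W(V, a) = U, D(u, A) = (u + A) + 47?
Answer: -765696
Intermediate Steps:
U = 121
D(u, A) = 47 + A + u (D(u, A) = (A + u) + 47 = 47 + A + u)
W(V, a) = 121
-765817 + W(D(39, -14), -633) = -765817 + 121 = -765696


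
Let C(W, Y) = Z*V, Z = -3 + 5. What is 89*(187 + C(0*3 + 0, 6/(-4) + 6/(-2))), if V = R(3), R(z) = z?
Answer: 17177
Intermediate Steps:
V = 3
Z = 2
C(W, Y) = 6 (C(W, Y) = 2*3 = 6)
89*(187 + C(0*3 + 0, 6/(-4) + 6/(-2))) = 89*(187 + 6) = 89*193 = 17177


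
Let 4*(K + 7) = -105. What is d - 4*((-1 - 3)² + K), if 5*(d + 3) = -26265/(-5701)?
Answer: 381519/5701 ≈ 66.921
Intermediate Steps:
K = -133/4 (K = -7 + (¼)*(-105) = -7 - 105/4 = -133/4 ≈ -33.250)
d = -11850/5701 (d = -3 + (-26265/(-5701))/5 = -3 + (-26265*(-1/5701))/5 = -3 + (⅕)*(26265/5701) = -3 + 5253/5701 = -11850/5701 ≈ -2.0786)
d - 4*((-1 - 3)² + K) = -11850/5701 - 4*((-1 - 3)² - 133/4) = -11850/5701 - 4*((-4)² - 133/4) = -11850/5701 - 4*(16 - 133/4) = -11850/5701 - 4*(-69)/4 = -11850/5701 - 1*(-69) = -11850/5701 + 69 = 381519/5701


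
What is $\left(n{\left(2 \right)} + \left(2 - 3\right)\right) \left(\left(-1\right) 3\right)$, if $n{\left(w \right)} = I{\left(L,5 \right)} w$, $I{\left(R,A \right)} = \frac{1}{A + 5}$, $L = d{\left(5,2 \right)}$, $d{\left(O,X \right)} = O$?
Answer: $\frac{12}{5} \approx 2.4$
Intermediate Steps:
$L = 5$
$I{\left(R,A \right)} = \frac{1}{5 + A}$
$n{\left(w \right)} = \frac{w}{10}$ ($n{\left(w \right)} = \frac{w}{5 + 5} = \frac{w}{10}$)
$\left(n{\left(2 \right)} + \left(2 - 3\right)\right) \left(\left(-1\right) 3\right) = \left(\frac{1}{10} \cdot 2 + \left(2 - 3\right)\right) \left(\left(-1\right) 3\right) = \left(\frac{1}{5} - 1\right) \left(-3\right) = \left(- \frac{4}{5}\right) \left(-3\right) = \frac{12}{5}$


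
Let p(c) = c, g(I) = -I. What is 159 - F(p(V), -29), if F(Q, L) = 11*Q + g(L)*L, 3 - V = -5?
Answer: 912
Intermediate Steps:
V = 8 (V = 3 - 1*(-5) = 3 + 5 = 8)
F(Q, L) = -L² + 11*Q (F(Q, L) = 11*Q + (-L)*L = 11*Q - L² = -L² + 11*Q)
159 - F(p(V), -29) = 159 - (-1*(-29)² + 11*8) = 159 - (-1*841 + 88) = 159 - (-841 + 88) = 159 - 1*(-753) = 159 + 753 = 912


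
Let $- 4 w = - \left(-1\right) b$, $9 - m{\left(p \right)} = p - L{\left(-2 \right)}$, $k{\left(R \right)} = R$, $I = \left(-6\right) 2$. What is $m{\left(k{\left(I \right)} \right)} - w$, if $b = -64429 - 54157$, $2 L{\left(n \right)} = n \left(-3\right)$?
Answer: $- \frac{59245}{2} \approx -29623.0$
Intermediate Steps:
$L{\left(n \right)} = - \frac{3 n}{2}$ ($L{\left(n \right)} = \frac{n \left(-3\right)}{2} = \frac{\left(-3\right) n}{2} = - \frac{3 n}{2}$)
$I = -12$
$m{\left(p \right)} = 12 - p$ ($m{\left(p \right)} = 9 - \left(p - \left(- \frac{3}{2}\right) \left(-2\right)\right) = 9 - \left(p - 3\right) = 9 - \left(-3 + p\right) = 12 - p$)
$b = -118586$ ($b = -64429 - 54157 = -118586$)
$w = \frac{59293}{2}$ ($w = - \frac{\left(-1\right) \left(\left(-1\right) \left(-118586\right)\right)}{4} = - \frac{\left(-1\right) 118586}{4} = \left(- \frac{1}{4}\right) \left(-118586\right) = \frac{59293}{2} \approx 29647.0$)
$m{\left(k{\left(I \right)} \right)} - w = \left(12 - -12\right) - \frac{59293}{2} = \left(12 + 12\right) - \frac{59293}{2} = 24 - \frac{59293}{2} = - \frac{59245}{2}$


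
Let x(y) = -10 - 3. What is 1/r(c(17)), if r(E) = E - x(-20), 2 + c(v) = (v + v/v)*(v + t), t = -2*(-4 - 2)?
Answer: 1/533 ≈ 0.0018762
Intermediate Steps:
x(y) = -13
t = 12 (t = -2*(-6) = 12)
c(v) = -2 + (1 + v)*(12 + v) (c(v) = -2 + (v + v/v)*(v + 12) = -2 + (v + 1)*(12 + v) = -2 + (1 + v)*(12 + v))
r(E) = 13 + E (r(E) = E - 1*(-13) = E + 13 = 13 + E)
1/r(c(17)) = 1/(13 + (10 + 17**2 + 13*17)) = 1/(13 + (10 + 289 + 221)) = 1/(13 + 520) = 1/533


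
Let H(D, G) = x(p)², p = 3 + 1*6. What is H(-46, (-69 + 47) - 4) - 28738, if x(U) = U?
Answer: -28657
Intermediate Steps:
p = 9 (p = 3 + 6 = 9)
H(D, G) = 81 (H(D, G) = 9² = 81)
H(-46, (-69 + 47) - 4) - 28738 = 81 - 28738 = -28657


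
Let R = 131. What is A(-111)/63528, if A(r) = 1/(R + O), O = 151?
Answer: 1/17914896 ≈ 5.5819e-8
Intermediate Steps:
A(r) = 1/282 (A(r) = 1/(131 + 151) = 1/282)
A(-111)/63528 = (1/282)/63528 = (1/282)*(1/63528) = 1/17914896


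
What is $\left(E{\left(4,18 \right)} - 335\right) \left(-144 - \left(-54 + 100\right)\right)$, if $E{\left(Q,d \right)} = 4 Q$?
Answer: $60610$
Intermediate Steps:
$\left(E{\left(4,18 \right)} - 335\right) \left(-144 - \left(-54 + 100\right)\right) = \left(4 \cdot 4 - 335\right) \left(-144 - \left(-54 + 100\right)\right) = \left(16 - 335\right) \left(-144 - 46\right) = - 319 \left(-144 - 46\right) = \left(-319\right) \left(-190\right) = 60610$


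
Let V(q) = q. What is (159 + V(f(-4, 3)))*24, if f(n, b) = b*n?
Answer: 3528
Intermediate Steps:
(159 + V(f(-4, 3)))*24 = (159 + 3*(-4))*24 = (159 - 12)*24 = 147*24 = 3528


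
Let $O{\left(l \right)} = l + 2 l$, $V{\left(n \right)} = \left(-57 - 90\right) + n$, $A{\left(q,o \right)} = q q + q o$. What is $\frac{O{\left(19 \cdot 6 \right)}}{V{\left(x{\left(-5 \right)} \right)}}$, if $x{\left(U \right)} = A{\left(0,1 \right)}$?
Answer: $- \frac{114}{49} \approx -2.3265$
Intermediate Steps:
$A{\left(q,o \right)} = q^{2} + o q$
$x{\left(U \right)} = 0$ ($x{\left(U \right)} = 0 \left(1 + 0\right) = 0 \cdot 1 = 0$)
$V{\left(n \right)} = -147 + n$
$O{\left(l \right)} = 3 l$
$\frac{O{\left(19 \cdot 6 \right)}}{V{\left(x{\left(-5 \right)} \right)}} = \frac{3 \cdot 19 \cdot 6}{-147 + 0} = \frac{3 \cdot 114}{-147} = 342 \left(- \frac{1}{147}\right) = - \frac{114}{49}$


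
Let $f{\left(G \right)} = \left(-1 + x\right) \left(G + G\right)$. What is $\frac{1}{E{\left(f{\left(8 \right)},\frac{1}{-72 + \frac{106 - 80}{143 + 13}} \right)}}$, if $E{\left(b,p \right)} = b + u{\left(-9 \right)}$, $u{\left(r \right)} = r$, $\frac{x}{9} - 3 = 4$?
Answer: $\frac{1}{983} \approx 0.0010173$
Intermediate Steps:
$x = 63$ ($x = 27 + 9 \cdot 4 = 27 + 36 = 63$)
$f{\left(G \right)} = 124 G$ ($f{\left(G \right)} = \left(-1 + 63\right) \left(G + G\right) = 62 \cdot 2 G = 124 G$)
$E{\left(b,p \right)} = -9 + b$ ($E{\left(b,p \right)} = b - 9 = -9 + b$)
$\frac{1}{E{\left(f{\left(8 \right)},\frac{1}{-72 + \frac{106 - 80}{143 + 13}} \right)}} = \frac{1}{-9 + 124 \cdot 8} = \frac{1}{-9 + 992} = \frac{1}{983}$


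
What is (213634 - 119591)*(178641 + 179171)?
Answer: 33649713916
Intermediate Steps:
(213634 - 119591)*(178641 + 179171) = 94043*357812 = 33649713916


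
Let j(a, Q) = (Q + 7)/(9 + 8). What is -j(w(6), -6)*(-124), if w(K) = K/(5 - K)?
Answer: 124/17 ≈ 7.2941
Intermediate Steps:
j(a, Q) = 7/17 + Q/17 (j(a, Q) = (7 + Q)/17 = (7 + Q)*(1/17) = 7/17 + Q/17)
-j(w(6), -6)*(-124) = -(7/17 + (1/17)*(-6))*(-124) = -(7/17 - 6/17)*(-124) = -(-124)/17 = -1*(-124/17) = 124/17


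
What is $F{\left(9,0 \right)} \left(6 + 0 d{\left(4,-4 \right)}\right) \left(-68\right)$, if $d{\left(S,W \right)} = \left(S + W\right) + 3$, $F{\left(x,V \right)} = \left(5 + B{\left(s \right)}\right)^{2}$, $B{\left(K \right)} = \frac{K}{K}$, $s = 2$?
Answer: $-14688$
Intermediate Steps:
$B{\left(K \right)} = 1$
$F{\left(x,V \right)} = 36$ ($F{\left(x,V \right)} = \left(5 + 1\right)^{2} = 6^{2} = 36$)
$d{\left(S,W \right)} = 3 + S + W$
$F{\left(9,0 \right)} \left(6 + 0 d{\left(4,-4 \right)}\right) \left(-68\right) = 36 \left(6 + 0 \left(3 + 4 - 4\right)\right) \left(-68\right) = 36 \left(6 + 0 \cdot 3\right) \left(-68\right) = 36 \left(6 + 0\right) \left(-68\right) = 36 \cdot 6 \left(-68\right) = 216 \left(-68\right) = -14688$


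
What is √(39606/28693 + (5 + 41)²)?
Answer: √35575803058/4099 ≈ 46.015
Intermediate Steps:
√(39606/28693 + (5 + 41)²) = √(39606*(1/28693) + 46²) = √(5658/4099 + 2116) = √(8679142/4099) = √35575803058/4099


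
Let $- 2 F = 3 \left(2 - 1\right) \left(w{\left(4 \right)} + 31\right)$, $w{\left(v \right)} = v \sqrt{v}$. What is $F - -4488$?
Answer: $\frac{8859}{2} \approx 4429.5$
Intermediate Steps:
$w{\left(v \right)} = v^{\frac{3}{2}}$
$F = - \frac{117}{2}$ ($F = - \frac{3 \left(2 - 1\right) \left(4^{\frac{3}{2}} + 31\right)}{2} = - \frac{3 \cdot 1 \left(8 + 31\right)}{2} = - \frac{3 \cdot 39}{2} = \left(- \frac{1}{2}\right) 117 = - \frac{117}{2} \approx -58.5$)
$F - -4488 = - \frac{117}{2} - -4488 = - \frac{117}{2} + 4488 = \frac{8859}{2}$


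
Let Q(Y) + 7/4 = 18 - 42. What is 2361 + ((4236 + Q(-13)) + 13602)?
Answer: 80693/4 ≈ 20173.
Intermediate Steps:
Q(Y) = -103/4 (Q(Y) = -7/4 + (18 - 42) = -7/4 - 24 = -103/4)
2361 + ((4236 + Q(-13)) + 13602) = 2361 + ((4236 - 103/4) + 13602) = 2361 + (16841/4 + 13602) = 2361 + 71249/4 = 80693/4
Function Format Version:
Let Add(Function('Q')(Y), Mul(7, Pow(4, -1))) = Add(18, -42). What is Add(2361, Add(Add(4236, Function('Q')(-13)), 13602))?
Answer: Rational(80693, 4) ≈ 20173.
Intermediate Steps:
Function('Q')(Y) = Rational(-103, 4) (Function('Q')(Y) = Add(Rational(-7, 4), Add(18, -42)) = Add(Rational(-7, 4), -24) = Rational(-103, 4))
Add(2361, Add(Add(4236, Function('Q')(-13)), 13602)) = Add(2361, Add(Add(4236, Rational(-103, 4)), 13602)) = Add(2361, Add(Rational(16841, 4), 13602)) = Add(2361, Rational(71249, 4)) = Rational(80693, 4)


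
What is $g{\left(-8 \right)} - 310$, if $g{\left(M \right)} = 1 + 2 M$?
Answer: $-325$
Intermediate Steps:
$g{\left(-8 \right)} - 310 = \left(1 + 2 \left(-8\right)\right) - 310 = \left(1 - 16\right) - 310 = -15 - 310 = -325$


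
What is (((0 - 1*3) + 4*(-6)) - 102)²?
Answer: 16641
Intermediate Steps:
(((0 - 1*3) + 4*(-6)) - 102)² = (((0 - 3) - 24) - 102)² = ((-3 - 24) - 102)² = (-27 - 102)² = (-129)² = 16641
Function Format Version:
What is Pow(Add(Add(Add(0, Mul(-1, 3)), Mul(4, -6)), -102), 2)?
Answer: 16641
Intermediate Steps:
Pow(Add(Add(Add(0, Mul(-1, 3)), Mul(4, -6)), -102), 2) = Pow(Add(Add(Add(0, -3), -24), -102), 2) = Pow(Add(Add(-3, -24), -102), 2) = Pow(Add(-27, -102), 2) = Pow(-129, 2) = 16641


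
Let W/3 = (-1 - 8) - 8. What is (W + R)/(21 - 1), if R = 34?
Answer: -17/20 ≈ -0.85000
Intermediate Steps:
W = -51 (W = 3*((-1 - 8) - 8) = 3*(-9 - 8) = 3*(-17) = -51)
(W + R)/(21 - 1) = (-51 + 34)/(21 - 1) = -17/20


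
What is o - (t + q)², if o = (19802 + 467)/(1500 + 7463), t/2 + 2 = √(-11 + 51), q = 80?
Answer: -53184099/8963 - 608*√10 ≈ -7856.4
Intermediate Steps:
t = -4 + 4*√10 (t = -4 + 2*√(-11 + 51) = -4 + 2*√40 = -4 + 2*(2*√10) = -4 + 4*√10 ≈ 8.6491)
o = 20269/8963 ≈ 2.2614
o - (t + q)² = 20269/8963 - ((-4 + 4*√10) + 80)² = 20269/8963 - (76 + 4*√10)²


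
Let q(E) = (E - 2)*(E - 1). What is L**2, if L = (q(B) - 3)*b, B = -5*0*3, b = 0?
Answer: 0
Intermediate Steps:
B = 0 (B = 0*3 = 0)
q(E) = (-1 + E)*(-2 + E) (q(E) = (-2 + E)*(-1 + E) = (-1 + E)*(-2 + E))
L = 0 (L = ((2 + 0**2 - 3*0) - 3)*0 = ((2 + 0 + 0) - 3)*0 = (2 - 3)*0 = -1*0 = 0)
L**2 = 0**2 = 0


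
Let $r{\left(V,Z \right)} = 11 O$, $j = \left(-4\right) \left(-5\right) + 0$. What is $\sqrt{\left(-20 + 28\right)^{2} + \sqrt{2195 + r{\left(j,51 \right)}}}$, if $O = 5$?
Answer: $\sqrt{64 + 15 \sqrt{10}} \approx 10.556$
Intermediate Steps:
$j = 20$ ($j = 20 + 0 = 20$)
$r{\left(V,Z \right)} = 55$ ($r{\left(V,Z \right)} = 11 \cdot 5 = 55$)
$\sqrt{\left(-20 + 28\right)^{2} + \sqrt{2195 + r{\left(j,51 \right)}}} = \sqrt{\left(-20 + 28\right)^{2} + \sqrt{2195 + 55}} = \sqrt{8^{2} + \sqrt{2250}} = \sqrt{64 + 15 \sqrt{10}}$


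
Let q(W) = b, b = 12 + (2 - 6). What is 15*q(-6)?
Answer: 120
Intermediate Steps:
b = 8 (b = 12 - 4 = 8)
q(W) = 8
15*q(-6) = 15*8 = 120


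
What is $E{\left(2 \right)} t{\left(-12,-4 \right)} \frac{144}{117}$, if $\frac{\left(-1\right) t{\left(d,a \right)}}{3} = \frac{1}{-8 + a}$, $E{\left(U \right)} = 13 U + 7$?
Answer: $\frac{132}{13} \approx 10.154$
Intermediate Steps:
$E{\left(U \right)} = 7 + 13 U$
$t{\left(d,a \right)} = - \frac{3}{-8 + a}$
$E{\left(2 \right)} t{\left(-12,-4 \right)} \frac{144}{117} = \left(7 + 13 \cdot 2\right) \left(- \frac{3}{-8 - 4}\right) \frac{144}{117} = \left(7 + 26\right) \left(- \frac{3}{-12}\right) 144 \cdot \frac{1}{117} = 33 \left(\left(-3\right) \left(- \frac{1}{12}\right)\right) \frac{16}{13} = 33 \cdot \frac{1}{4} \cdot \frac{16}{13} = \frac{33}{4} \cdot \frac{16}{13} = \frac{132}{13}$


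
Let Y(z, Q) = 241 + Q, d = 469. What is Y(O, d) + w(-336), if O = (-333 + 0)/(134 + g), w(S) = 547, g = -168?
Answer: 1257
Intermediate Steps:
O = 333/34 (O = (-333 + 0)/(134 - 168) = -333/(-34) = -333*(-1/34) = 333/34 ≈ 9.7941)
Y(O, d) + w(-336) = (241 + 469) + 547 = 710 + 547 = 1257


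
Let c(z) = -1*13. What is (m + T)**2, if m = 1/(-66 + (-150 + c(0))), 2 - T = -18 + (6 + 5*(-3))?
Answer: 44089600/52441 ≈ 840.75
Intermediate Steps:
c(z) = -13
T = 29 (T = 2 - (-18 + (6 + 5*(-3))) = 2 - (-18 + (6 - 15)) = 2 - (-18 - 9) = 2 - 1*(-27) = 2 + 27 = 29)
m = -1/229 (m = 1/(-66 + (-150 - 13)) = 1/(-66 - 163) = 1/(-229) = -1/229 ≈ -0.0043668)
(m + T)**2 = (-1/229 + 29)**2 = (6640/229)**2 = 44089600/52441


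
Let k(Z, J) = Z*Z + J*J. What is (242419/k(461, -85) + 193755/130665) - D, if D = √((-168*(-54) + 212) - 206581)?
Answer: 4950170991/1914207406 - I*√197297 ≈ 2.586 - 444.18*I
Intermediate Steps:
k(Z, J) = J² + Z² (k(Z, J) = Z² + J² = J² + Z²)
D = I*√197297 (D = √((9072 + 212) - 206581) = √(9284 - 206581) = √(-197297) = I*√197297 ≈ 444.18*I)
(242419/k(461, -85) + 193755/130665) - D = (242419/((-85)² + 461²) + 193755/130665) - I*√197297 = (242419/(7225 + 212521) + 193755*(1/130665)) - I*√197297 = (242419/219746 + 12917/8711) - I*√197297 = 4950170991/1914207406 - I*√197297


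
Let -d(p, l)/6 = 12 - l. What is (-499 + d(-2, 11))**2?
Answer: 255025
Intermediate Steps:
d(p, l) = -72 + 6*l (d(p, l) = -6*(12 - l) = -72 + 6*l)
(-499 + d(-2, 11))**2 = (-499 + (-72 + 6*11))**2 = (-499 + (-72 + 66))**2 = (-499 - 6)**2 = (-505)**2 = 255025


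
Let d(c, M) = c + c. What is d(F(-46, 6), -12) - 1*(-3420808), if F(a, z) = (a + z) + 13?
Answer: 3420754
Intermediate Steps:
F(a, z) = 13 + a + z
d(c, M) = 2*c
d(F(-46, 6), -12) - 1*(-3420808) = 2*(13 - 46 + 6) - 1*(-3420808) = 2*(-27) + 3420808 = -54 + 3420808 = 3420754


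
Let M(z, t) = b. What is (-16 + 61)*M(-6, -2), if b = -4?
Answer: -180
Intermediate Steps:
M(z, t) = -4
(-16 + 61)*M(-6, -2) = (-16 + 61)*(-4) = 45*(-4) = -180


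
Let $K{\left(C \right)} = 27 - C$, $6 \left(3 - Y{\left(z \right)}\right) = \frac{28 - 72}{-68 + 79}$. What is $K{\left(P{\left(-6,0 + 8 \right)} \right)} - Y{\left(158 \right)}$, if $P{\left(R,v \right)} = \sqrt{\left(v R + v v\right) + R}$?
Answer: $\frac{70}{3} - \sqrt{10} \approx 20.171$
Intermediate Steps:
$Y{\left(z \right)} = \frac{11}{3}$ ($Y{\left(z \right)} = 3 - \frac{\left(28 - 72\right) \frac{1}{-68 + 79}}{6} = 3 - \frac{\left(-44\right) \frac{1}{11}}{6} = 3 - - \frac{2}{3} = 3 + \frac{2}{3} = \frac{11}{3}$)
$P{\left(R,v \right)} = \sqrt{R + v^{2} + R v}$ ($P{\left(R,v \right)} = \sqrt{\left(R v + v^{2}\right) + R} = \sqrt{\left(v^{2} + R v\right) + R} = \sqrt{R + v^{2} + R v}$)
$K{\left(P{\left(-6,0 + 8 \right)} \right)} - Y{\left(158 \right)} = \left(27 - \sqrt{-6 + \left(0 + 8\right)^{2} - 6 \left(0 + 8\right)}\right) - \frac{11}{3} = \left(27 - \sqrt{-6 + 8^{2} - 48}\right) - \frac{11}{3} = \left(27 - \sqrt{-6 + 64 - 48}\right) - \frac{11}{3} = \left(27 - \sqrt{10}\right) - \frac{11}{3} = \frac{70}{3} - \sqrt{10}$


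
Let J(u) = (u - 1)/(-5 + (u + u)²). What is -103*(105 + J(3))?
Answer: -335471/31 ≈ -10822.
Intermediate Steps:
J(u) = (-1 + u)/(-5 + 4*u²) (J(u) = (-1 + u)/(-5 + (2*u)²) = (-1 + u)/(-5 + 4*u²))
-103*(105 + J(3)) = -103*(105 + (-1 + 3)/(-5 + 4*3²)) = -103*(105 + 2/(-5 + 4*9)) = -103*(105 + 2/(-5 + 36)) = -103*(105 + 2/31) = -103*3257/31 = -335471/31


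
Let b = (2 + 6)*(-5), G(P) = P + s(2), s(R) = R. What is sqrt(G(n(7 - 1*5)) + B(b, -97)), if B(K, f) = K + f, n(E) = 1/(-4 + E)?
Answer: I*sqrt(542)/2 ≈ 11.64*I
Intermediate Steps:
G(P) = 2 + P (G(P) = P + 2 = 2 + P)
b = -40 (b = 8*(-5) = -40)
sqrt(G(n(7 - 1*5)) + B(b, -97)) = sqrt((2 + 1/(-4 + (7 - 1*5))) + (-40 - 97)) = sqrt((2 + 1/(-4 + (7 - 5))) - 137) = sqrt((2 + 1/(-4 + 2)) - 137) = sqrt((2 + 1/(-2)) - 137) = sqrt((2 - 1/2) - 137) = sqrt(3/2 - 137) = sqrt(-271/2) = I*sqrt(542)/2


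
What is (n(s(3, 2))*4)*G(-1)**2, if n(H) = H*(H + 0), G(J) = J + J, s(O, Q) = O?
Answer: 144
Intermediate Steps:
G(J) = 2*J
n(H) = H**2 (n(H) = H*H = H**2)
(n(s(3, 2))*4)*G(-1)**2 = (3**2*4)*(2*(-1))**2 = (9*4)*(-2)**2 = 36*4 = 144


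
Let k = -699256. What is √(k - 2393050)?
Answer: I*√3092306 ≈ 1758.5*I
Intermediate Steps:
√(k - 2393050) = √(-699256 - 2393050) = √(-3092306) = I*√3092306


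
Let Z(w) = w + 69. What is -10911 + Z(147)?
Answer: -10695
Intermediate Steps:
Z(w) = 69 + w
-10911 + Z(147) = -10911 + (69 + 147) = -10911 + 216 = -10695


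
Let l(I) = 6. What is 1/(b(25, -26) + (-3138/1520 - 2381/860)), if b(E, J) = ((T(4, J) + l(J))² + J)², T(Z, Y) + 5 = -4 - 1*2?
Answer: -6536/25053 ≈ -0.26089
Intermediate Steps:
T(Z, Y) = -11 (T(Z, Y) = -5 + (-4 - 1*2) = -5 + (-4 - 2) = -5 - 6 = -11)
b(E, J) = (25 + J)² (b(E, J) = ((-11 + 6)² + J)² = ((-5)² + J)² = (25 + J)²)
1/(b(25, -26) + (-3138/1520 - 2381/860)) = 1/((25 - 26)² + (-3138/1520 - 2381/860)) = 1/((-1)² + (-3138*1/1520 - 2381*1/860)) = 1/(1 + (-1569/760 - 2381/860)) = 1/(1 - 31589/6536) = 1/(-25053/6536) = -6536/25053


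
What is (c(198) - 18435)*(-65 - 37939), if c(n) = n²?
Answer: -789305076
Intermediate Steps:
(c(198) - 18435)*(-65 - 37939) = (198² - 18435)*(-65 - 37939) = (39204 - 18435)*(-38004) = 20769*(-38004) = -789305076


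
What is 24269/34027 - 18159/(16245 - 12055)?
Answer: -73744169/20367590 ≈ -3.6207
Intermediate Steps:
24269/34027 - 18159/(16245 - 12055) = 24269*(1/34027) - 18159/4190 = 3467/4861 - 18159*1/4190 = 3467/4861 - 18159/4190 = -73744169/20367590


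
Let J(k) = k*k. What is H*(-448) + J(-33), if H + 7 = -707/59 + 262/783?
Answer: 436261429/46197 ≈ 9443.5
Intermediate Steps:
J(k) = k²
H = -861502/46197 (H = -7 + (-707/59 + 262/783) = -7 - 538123/46197 = -861502/46197 ≈ -18.648)
H*(-448) + J(-33) = -861502/46197*(-448) + (-33)² = 385952896/46197 + 1089 = 436261429/46197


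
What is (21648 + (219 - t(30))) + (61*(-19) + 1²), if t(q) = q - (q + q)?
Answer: 20739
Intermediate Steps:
t(q) = -q (t(q) = q - 2*q = -q)
(21648 + (219 - t(30))) + (61*(-19) + 1²) = (21648 + (219 - (-1)*30)) + (61*(-19) + 1²) = (21648 + (219 - 1*(-30))) + (-1159 + 1) = (21648 + (219 + 30)) - 1158 = (21648 + 249) - 1158 = 21897 - 1158 = 20739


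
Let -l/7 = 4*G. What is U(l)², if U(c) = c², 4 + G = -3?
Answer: 1475789056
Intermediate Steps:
G = -7 (G = -4 - 3 = -7)
l = 196 (l = -28*(-7) = -7*(-28) = 196)
U(l)² = (196²)² = 38416² = 1475789056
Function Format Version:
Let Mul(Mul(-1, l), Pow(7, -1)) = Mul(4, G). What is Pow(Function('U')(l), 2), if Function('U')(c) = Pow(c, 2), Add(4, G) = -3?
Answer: 1475789056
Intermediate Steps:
G = -7 (G = Add(-4, -3) = -7)
l = 196 (l = Mul(-7, Mul(4, -7)) = Mul(-7, -28) = 196)
Pow(Function('U')(l), 2) = Pow(Pow(196, 2), 2) = Pow(38416, 2) = 1475789056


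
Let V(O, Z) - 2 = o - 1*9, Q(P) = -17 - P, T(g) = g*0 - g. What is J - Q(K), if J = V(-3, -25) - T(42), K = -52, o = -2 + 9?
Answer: 7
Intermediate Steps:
o = 7
T(g) = -g (T(g) = 0 - g = -g)
V(O, Z) = 0 (V(O, Z) = 2 + (7 - 1*9) = 2 + (7 - 9) = 2 - 2 = 0)
J = 42 (J = 0 - (-1)*42 = 0 - 1*(-42) = 0 + 42 = 42)
J - Q(K) = 42 - (-17 - 1*(-52)) = 42 - (-17 + 52) = 42 - 1*35 = 42 - 35 = 7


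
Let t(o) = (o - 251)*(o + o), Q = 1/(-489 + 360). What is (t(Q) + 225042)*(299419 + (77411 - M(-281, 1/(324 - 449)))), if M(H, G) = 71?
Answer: 1410958190841638/16641 ≈ 8.4788e+10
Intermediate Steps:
Q = -1/129 (Q = 1/(-129) = -1/129 ≈ -0.0077519)
t(o) = 2*o*(-251 + o) (t(o) = (-251 + o)*(2*o) = 2*o*(-251 + o))
(t(Q) + 225042)*(299419 + (77411 - M(-281, 1/(324 - 449)))) = (2*(-1/129)*(-251 - 1/129) + 225042)*(299419 + (77411 - 1*71)) = (2*(-1/129)*(-32380/129) + 225042)*(299419 + (77411 - 71)) = (64760/16641 + 225042)*(299419 + 77340) = (3744988682/16641)*376759 = 1410958190841638/16641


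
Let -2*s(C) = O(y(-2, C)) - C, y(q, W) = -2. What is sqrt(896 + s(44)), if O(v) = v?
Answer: sqrt(919) ≈ 30.315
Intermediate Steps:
s(C) = 1 + C/2 (s(C) = -(-2 - C)/2 = 1 + C/2)
sqrt(896 + s(44)) = sqrt(896 + (1 + (1/2)*44)) = sqrt(896 + (1 + 22)) = sqrt(896 + 23) = sqrt(919)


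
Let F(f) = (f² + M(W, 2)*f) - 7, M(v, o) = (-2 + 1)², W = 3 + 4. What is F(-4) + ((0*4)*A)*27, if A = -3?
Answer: 5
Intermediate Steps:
W = 7
M(v, o) = 1 (M(v, o) = (-1)² = 1)
F(f) = -7 + f + f² (F(f) = (f² + 1*f) - 7 = (f² + f) - 7 = (f + f²) - 7 = -7 + f + f²)
F(-4) + ((0*4)*A)*27 = (-7 - 4 + (-4)²) + ((0*4)*(-3))*27 = (-7 - 4 + 16) + (0*(-3))*27 = 5 + 0*27 = 5 + 0 = 5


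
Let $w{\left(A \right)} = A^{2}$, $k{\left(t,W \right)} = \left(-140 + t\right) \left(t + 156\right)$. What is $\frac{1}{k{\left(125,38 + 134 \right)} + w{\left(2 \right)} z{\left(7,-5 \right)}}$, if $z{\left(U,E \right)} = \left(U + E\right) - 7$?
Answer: $- \frac{1}{4235} \approx -0.00023613$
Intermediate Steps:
$z{\left(U,E \right)} = -7 + E + U$ ($z{\left(U,E \right)} = \left(E + U\right) - 7 = -7 + E + U$)
$k{\left(t,W \right)} = \left(-140 + t\right) \left(156 + t\right)$
$\frac{1}{k{\left(125,38 + 134 \right)} + w{\left(2 \right)} z{\left(7,-5 \right)}} = \frac{1}{\left(-21840 + 125^{2} + 16 \cdot 125\right) + 2^{2} \left(-7 - 5 + 7\right)} = \frac{1}{\left(-21840 + 15625 + 2000\right) + 4 \left(-5\right)} = \frac{1}{-4215 - 20} = \frac{1}{-4235} = - \frac{1}{4235}$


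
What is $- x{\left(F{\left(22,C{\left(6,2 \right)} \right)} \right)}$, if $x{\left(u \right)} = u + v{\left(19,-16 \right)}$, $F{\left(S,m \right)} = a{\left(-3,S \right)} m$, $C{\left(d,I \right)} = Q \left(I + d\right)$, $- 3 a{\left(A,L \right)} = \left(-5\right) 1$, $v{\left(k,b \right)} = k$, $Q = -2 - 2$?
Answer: $\frac{103}{3} \approx 34.333$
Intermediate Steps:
$Q = -4$ ($Q = -2 - 2 = -4$)
$a{\left(A,L \right)} = \frac{5}{3}$ ($a{\left(A,L \right)} = - \frac{\left(-5\right) 1}{3} = \left(- \frac{1}{3}\right) \left(-5\right) = \frac{5}{3}$)
$C{\left(d,I \right)} = - 4 I - 4 d$ ($C{\left(d,I \right)} = - 4 \left(I + d\right) = - 4 I - 4 d$)
$F{\left(S,m \right)} = \frac{5 m}{3}$
$x{\left(u \right)} = 19 + u$ ($x{\left(u \right)} = u + 19 = 19 + u$)
$- x{\left(F{\left(22,C{\left(6,2 \right)} \right)} \right)} = - (19 + \frac{5 \left(\left(-4\right) 2 - 24\right)}{3}) = - (19 + \frac{5 \left(-8 - 24\right)}{3}) = - (19 + \frac{5}{3} \left(-32\right)) = - (19 - \frac{160}{3}) = \left(-1\right) \left(- \frac{103}{3}\right) = \frac{103}{3}$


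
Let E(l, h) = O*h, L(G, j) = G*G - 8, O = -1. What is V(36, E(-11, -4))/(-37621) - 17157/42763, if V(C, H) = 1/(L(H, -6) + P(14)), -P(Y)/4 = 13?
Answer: -4057193015/10112374316 ≈ -0.40121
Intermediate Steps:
L(G, j) = -8 + G² (L(G, j) = G² - 8 = -8 + G²)
P(Y) = -52 (P(Y) = -4*13 = -52)
E(l, h) = -h
V(C, H) = 1/(-60 + H²) (V(C, H) = 1/((-8 + H²) - 52) = 1/(-60 + H²))
V(36, E(-11, -4))/(-37621) - 17157/42763 = 1/(-60 + (-1*(-4))²*(-37621)) - 17157/42763 = -1/37621/(-60 + 4²) - 17157*1/42763 = -1/37621/(-60 + 16) - 2451/6109 = -1/37621/(-44) - 2451/6109 = -1/44*(-1/37621) - 2451/6109 = 1/1655324 - 2451/6109 = -4057193015/10112374316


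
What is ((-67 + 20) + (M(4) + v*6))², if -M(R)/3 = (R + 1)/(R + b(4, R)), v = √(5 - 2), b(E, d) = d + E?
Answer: 38977/16 - 579*√3 ≈ 1433.2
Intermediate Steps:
b(E, d) = E + d
v = √3 ≈ 1.7320
M(R) = -3*(1 + R)/(4 + 2*R) (M(R) = -3*(R + 1)/(R + (4 + R)) = -3*(1 + R)/(4 + 2*R))
((-67 + 20) + (M(4) + v*6))² = ((-67 + 20) + (3*(-1 - 1*4)/(2*(2 + 4)) + √3*6))² = (-47 + ((3/2)*(-1 - 4)/6 + 6*√3))² = (-47 + ((3/2)*(⅙)*(-5) + 6*√3))² = (-47 + (-5/4 + 6*√3))² = (-193/4 + 6*√3)²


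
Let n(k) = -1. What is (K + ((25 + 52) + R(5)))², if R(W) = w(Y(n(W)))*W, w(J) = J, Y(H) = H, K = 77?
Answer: 22201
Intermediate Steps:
R(W) = -W
(K + ((25 + 52) + R(5)))² = (77 + ((25 + 52) - 1*5))² = (77 + (77 - 5))² = (77 + 72)² = 149² = 22201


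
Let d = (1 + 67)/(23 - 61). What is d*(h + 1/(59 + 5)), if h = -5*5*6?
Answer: 163183/608 ≈ 268.39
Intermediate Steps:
d = -34/19 (d = 68/(-38) = 68*(-1/38) = -34/19 ≈ -1.7895)
h = -150 (h = -25*6 = -150)
d*(h + 1/(59 + 5)) = -34*(-150 + 1/(59 + 5))/19 = -34*(-150 + 1/64)/19 = -34/19*(-9599/64) = 163183/608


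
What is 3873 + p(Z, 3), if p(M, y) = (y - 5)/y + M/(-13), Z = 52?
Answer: 11605/3 ≈ 3868.3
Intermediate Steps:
p(M, y) = -M/13 + (-5 + y)/y (p(M, y) = (-5 + y)/y + M*(-1/13) = (-5 + y)/y - M/13 = -M/13 + (-5 + y)/y)
3873 + p(Z, 3) = 3873 + (1 - 5/3 - 1/13*52) = 3873 + (1 - 5*⅓ - 4) = 3873 + (1 - 5/3 - 4) = 3873 - 14/3 = 11605/3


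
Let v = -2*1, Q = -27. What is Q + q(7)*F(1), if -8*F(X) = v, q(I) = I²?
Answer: -59/4 ≈ -14.750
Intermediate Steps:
v = -2
F(X) = ¼ (F(X) = -⅛*(-2) = ¼)
Q + q(7)*F(1) = -27 + 7²*(¼) = -27 + 49*(¼) = -27 + 49/4 = -59/4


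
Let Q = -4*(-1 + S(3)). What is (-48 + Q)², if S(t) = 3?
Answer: 3136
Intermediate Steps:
Q = -8 (Q = -4*(-1 + 3) = -4*2 = -8)
(-48 + Q)² = (-48 - 8)² = (-56)² = 3136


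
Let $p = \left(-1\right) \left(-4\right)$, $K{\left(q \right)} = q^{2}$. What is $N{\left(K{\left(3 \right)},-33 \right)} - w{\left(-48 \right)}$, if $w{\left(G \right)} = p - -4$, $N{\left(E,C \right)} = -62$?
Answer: $-70$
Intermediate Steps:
$p = 4$
$w{\left(G \right)} = 8$ ($w{\left(G \right)} = 4 - -4 = 4 + 4 = 8$)
$N{\left(K{\left(3 \right)},-33 \right)} - w{\left(-48 \right)} = -62 - 8 = -70$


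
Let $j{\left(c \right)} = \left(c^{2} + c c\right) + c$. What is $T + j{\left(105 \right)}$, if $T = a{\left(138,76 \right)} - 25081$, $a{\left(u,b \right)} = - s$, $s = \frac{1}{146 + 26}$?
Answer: $- \frac{503273}{172} \approx -2926.0$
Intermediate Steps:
$s = \frac{1}{172} \approx 0.005814$
$j{\left(c \right)} = c + 2 c^{2}$ ($j{\left(c \right)} = \left(c^{2} + c^{2}\right) + c = 2 c^{2} + c = c + 2 c^{2}$)
$a{\left(u,b \right)} = - \frac{1}{172}$ ($a{\left(u,b \right)} = \left(-1\right) \frac{1}{172} = - \frac{1}{172}$)
$T = - \frac{4313933}{172}$ ($T = - \frac{1}{172} - 25081 = - \frac{4313933}{172} \approx -25081.0$)
$T + j{\left(105 \right)} = - \frac{4313933}{172} + 105 \left(1 + 2 \cdot 105\right) = - \frac{4313933}{172} + 105 \left(1 + 210\right) = - \frac{4313933}{172} + 105 \cdot 211 = - \frac{4313933}{172} + 22155 = - \frac{503273}{172}$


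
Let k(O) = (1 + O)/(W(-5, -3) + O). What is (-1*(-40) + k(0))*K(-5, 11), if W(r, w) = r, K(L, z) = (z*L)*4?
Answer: -8756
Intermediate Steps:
K(L, z) = 4*L*z (K(L, z) = (L*z)*4 = 4*L*z)
k(O) = (1 + O)/(-5 + O)
(-1*(-40) + k(0))*K(-5, 11) = (-1*(-40) + (1 + 0)/(-5 + 0))*(4*(-5)*11) = (40 + 1/(-5))*(-220) = (40 - ⅕*1)*(-220) = (40 - ⅕)*(-220) = (199/5)*(-220) = -8756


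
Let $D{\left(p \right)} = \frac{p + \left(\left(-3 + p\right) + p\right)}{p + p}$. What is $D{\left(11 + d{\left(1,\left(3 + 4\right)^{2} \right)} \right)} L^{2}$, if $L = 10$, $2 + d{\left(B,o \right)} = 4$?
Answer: $\frac{1800}{13} \approx 138.46$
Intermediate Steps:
$d{\left(B,o \right)} = 2$ ($d{\left(B,o \right)} = -2 + 4 = 2$)
$D{\left(p \right)} = \frac{-3 + 3 p}{2 p}$ ($D{\left(p \right)} = \frac{p + \left(-3 + 2 p\right)}{2 p} = \left(-3 + 3 p\right) \frac{1}{2 p} = \frac{-3 + 3 p}{2 p}$)
$D{\left(11 + d{\left(1,\left(3 + 4\right)^{2} \right)} \right)} L^{2} = \frac{3 \left(-1 + \left(11 + 2\right)\right)}{2 \left(11 + 2\right)} 10^{2} = \frac{3 \left(-1 + 13\right)}{2 \cdot 13} \cdot 100 = \frac{3}{2} \cdot \frac{1}{13} \cdot 12 \cdot 100 = \frac{18}{13} \cdot 100 = \frac{1800}{13}$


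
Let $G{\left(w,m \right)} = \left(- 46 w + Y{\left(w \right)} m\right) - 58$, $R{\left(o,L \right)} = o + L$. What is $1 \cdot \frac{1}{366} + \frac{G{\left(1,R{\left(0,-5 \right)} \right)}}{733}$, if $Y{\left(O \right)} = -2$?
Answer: $- \frac{33671}{268278} \approx -0.12551$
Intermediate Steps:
$R{\left(o,L \right)} = L + o$
$G{\left(w,m \right)} = -58 - 46 w - 2 m$ ($G{\left(w,m \right)} = \left(- 46 w - 2 m\right) - 58 = -58 - 46 w - 2 m$)
$1 \cdot \frac{1}{366} + \frac{G{\left(1,R{\left(0,-5 \right)} \right)}}{733} = 1 \cdot \frac{1}{366} + \frac{-58 - 46 - 2 \left(-5 + 0\right)}{733} = 1 \cdot \frac{1}{366} + \left(-58 - 46 - -10\right) \frac{1}{733} = \frac{1}{366} + \left(-58 - 46 + 10\right) \frac{1}{733} = \frac{1}{366} - \frac{94}{733} = - \frac{33671}{268278}$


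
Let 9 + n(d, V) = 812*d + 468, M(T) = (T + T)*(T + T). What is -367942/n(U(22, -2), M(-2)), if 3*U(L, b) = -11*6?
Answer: 367942/17405 ≈ 21.140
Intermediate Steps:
M(T) = 4*T**2 (M(T) = (2*T)*(2*T) = 4*T**2)
U(L, b) = -22 (U(L, b) = (-11*6)/3 = (1/3)*(-66) = -22)
n(d, V) = 459 + 812*d (n(d, V) = -9 + (812*d + 468) = -9 + (468 + 812*d) = 459 + 812*d)
-367942/n(U(22, -2), M(-2)) = -367942/(459 + 812*(-22)) = -367942/(459 - 17864) = -367942/(-17405) = -367942*(-1/17405) = 367942/17405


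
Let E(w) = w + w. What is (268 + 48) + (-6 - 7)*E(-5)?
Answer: 446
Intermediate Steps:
E(w) = 2*w
(268 + 48) + (-6 - 7)*E(-5) = (268 + 48) + (-6 - 7)*(2*(-5)) = 316 - 13*(-10) = 316 + 130 = 446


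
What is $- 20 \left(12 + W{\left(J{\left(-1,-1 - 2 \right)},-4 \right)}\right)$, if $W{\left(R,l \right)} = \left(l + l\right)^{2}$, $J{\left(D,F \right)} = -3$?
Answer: $-1520$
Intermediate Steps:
$W{\left(R,l \right)} = 4 l^{2}$ ($W{\left(R,l \right)} = \left(2 l\right)^{2} = 4 l^{2}$)
$- 20 \left(12 + W{\left(J{\left(-1,-1 - 2 \right)},-4 \right)}\right) = - 20 \left(12 + 4 \left(-4\right)^{2}\right) = - 20 \left(12 + 4 \cdot 16\right) = - 20 \left(12 + 64\right) = - 20 \cdot 76 = \left(-1\right) 1520 = -1520$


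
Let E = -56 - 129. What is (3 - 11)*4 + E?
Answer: -217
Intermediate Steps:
E = -185
(3 - 11)*4 + E = (3 - 11)*4 - 185 = -8*4 - 185 = -32 - 185 = -217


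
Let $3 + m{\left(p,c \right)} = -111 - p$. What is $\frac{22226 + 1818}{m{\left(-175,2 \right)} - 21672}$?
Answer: $- \frac{24044}{21611} \approx -1.1126$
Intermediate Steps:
$m{\left(p,c \right)} = -114 - p$ ($m{\left(p,c \right)} = -3 - \left(111 + p\right) = -114 - p$)
$\frac{22226 + 1818}{m{\left(-175,2 \right)} - 21672} = \frac{22226 + 1818}{\left(-114 - -175\right) - 21672} = \frac{24044}{\left(-114 + 175\right) - 21672} = \frac{24044}{61 - 21672} = \frac{24044}{-21611} = 24044 \left(- \frac{1}{21611}\right) = - \frac{24044}{21611}$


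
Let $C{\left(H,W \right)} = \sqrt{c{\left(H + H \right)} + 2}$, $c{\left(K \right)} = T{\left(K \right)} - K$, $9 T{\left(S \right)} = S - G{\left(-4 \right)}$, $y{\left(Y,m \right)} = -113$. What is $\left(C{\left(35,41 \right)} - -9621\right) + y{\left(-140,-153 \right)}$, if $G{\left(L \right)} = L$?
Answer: $9508 + \frac{i \sqrt{538}}{3} \approx 9508.0 + 7.7316 i$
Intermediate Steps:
$T{\left(S \right)} = \frac{4}{9} + \frac{S}{9}$ ($T{\left(S \right)} = \frac{S - -4}{9} = \frac{S + 4}{9} = \frac{4 + S}{9} = \frac{4}{9} + \frac{S}{9}$)
$c{\left(K \right)} = \frac{4}{9} - \frac{8 K}{9}$ ($c{\left(K \right)} = \left(\frac{4}{9} + \frac{K}{9}\right) - K = \frac{4}{9} - \frac{8 K}{9}$)
$C{\left(H,W \right)} = \sqrt{\frac{22}{9} - \frac{16 H}{9}}$ ($C{\left(H,W \right)} = \sqrt{\left(\frac{4}{9} - \frac{8 \left(H + H\right)}{9}\right) + 2} = \sqrt{\left(\frac{4}{9} - \frac{8 \cdot 2 H}{9}\right) + 2} = \sqrt{\left(\frac{4}{9} - \frac{16 H}{9}\right) + 2} = \sqrt{\frac{22}{9} - \frac{16 H}{9}}$)
$\left(C{\left(35,41 \right)} - -9621\right) + y{\left(-140,-153 \right)} = \left(\frac{\sqrt{22 - 560}}{3} - -9621\right) - 113 = \left(\frac{\sqrt{22 - 560}}{3} + 9621\right) - 113 = \left(\frac{\sqrt{-538}}{3} + 9621\right) - 113 = \left(\frac{i \sqrt{538}}{3} + 9621\right) - 113 = \left(9621 + \frac{i \sqrt{538}}{3}\right) - 113 = 9508 + \frac{i \sqrt{538}}{3}$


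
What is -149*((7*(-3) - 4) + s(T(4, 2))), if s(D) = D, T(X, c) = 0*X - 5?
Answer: 4470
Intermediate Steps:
T(X, c) = -5 (T(X, c) = 0 - 5 = -5)
-149*((7*(-3) - 4) + s(T(4, 2))) = -149*((7*(-3) - 4) - 5) = -149*((-21 - 4) - 5) = -149*(-25 - 5) = -149*(-30) = 4470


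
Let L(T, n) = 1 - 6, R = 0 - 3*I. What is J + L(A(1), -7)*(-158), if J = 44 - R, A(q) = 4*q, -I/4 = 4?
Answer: 786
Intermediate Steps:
I = -16 (I = -4*4 = -16)
R = 48 (R = 0 - 3*(-16) = 0 + 48 = 48)
J = -4 (J = 44 - 1*48 = 44 - 48 = -4)
L(T, n) = -5
J + L(A(1), -7)*(-158) = -4 - 5*(-158) = -4 + 790 = 786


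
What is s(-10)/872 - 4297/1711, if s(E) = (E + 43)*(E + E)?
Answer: -1219061/372998 ≈ -3.2683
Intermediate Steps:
s(E) = 2*E*(43 + E) (s(E) = (43 + E)*(2*E) = 2*E*(43 + E))
s(-10)/872 - 4297/1711 = (2*(-10)*(43 - 10))/872 - 4297/1711 = (2*(-10)*33)*(1/872) - 4297*1/1711 = -660*1/872 - 4297/1711 = -165/218 - 4297/1711 = -1219061/372998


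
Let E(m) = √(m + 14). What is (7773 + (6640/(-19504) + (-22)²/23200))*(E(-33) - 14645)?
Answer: -5550394914999/48760 + 54954405099*I*√19/7070200 ≈ -1.1383e+8 + 33880.0*I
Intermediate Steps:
E(m) = √(14 + m)
(7773 + (6640/(-19504) + (-22)²/23200))*(E(-33) - 14645) = (7773 + (6640/(-19504) + (-22)²/23200))*(√(14 - 33) - 14645) = (7773 + (6640*(-1/19504) + 484*(1/23200)))*(√(-19) - 14645) = (7773 + (-415/1219 + 121/5800))*(I*√19 - 14645) = (7773 - 2259501/7070200)*(-14645 + I*√19) = 54954405099*(-14645 + I*√19)/7070200 = -5550394914999/48760 + 54954405099*I*√19/7070200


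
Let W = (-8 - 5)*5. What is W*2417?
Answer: -157105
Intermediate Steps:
W = -65 (W = -13*5 = -65)
W*2417 = -65*2417 = -157105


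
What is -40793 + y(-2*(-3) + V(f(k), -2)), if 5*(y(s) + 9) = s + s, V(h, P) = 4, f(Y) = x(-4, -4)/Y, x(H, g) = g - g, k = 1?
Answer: -40798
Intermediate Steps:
x(H, g) = 0
f(Y) = 0 (f(Y) = 0/Y = 0)
y(s) = -9 + 2*s/5 (y(s) = -9 + (s + s)/5 = -9 + (2*s)/5 = -9 + 2*s/5)
-40793 + y(-2*(-3) + V(f(k), -2)) = -40793 + (-9 + 2*(-2*(-3) + 4)/5) = -40793 + (-9 + 2*(6 + 4)/5) = -40793 + (-9 + (⅖)*10) = -40793 + (-9 + 4) = -40793 - 5 = -40798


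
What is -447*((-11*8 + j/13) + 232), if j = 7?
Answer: -839913/13 ≈ -64609.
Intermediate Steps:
-447*((-11*8 + j/13) + 232) = -447*((-11*8 + 7/13) + 232) = -447*((-88 + 7*(1/13)) + 232) = -447*((-88 + 7/13) + 232) = -447*(-1137/13 + 232) = -447*1879/13 = -839913/13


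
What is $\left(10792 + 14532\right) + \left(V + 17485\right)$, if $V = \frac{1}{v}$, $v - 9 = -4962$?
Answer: $\frac{212032976}{4953} \approx 42809.0$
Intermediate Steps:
$v = -4953$ ($v = 9 - 4962 = -4953$)
$V = - \frac{1}{4953}$ ($V = \frac{1}{-4953} = - \frac{1}{4953} \approx -0.0002019$)
$\left(10792 + 14532\right) + \left(V + 17485\right) = \left(10792 + 14532\right) + \left(- \frac{1}{4953} + 17485\right) = 25324 + \frac{86603204}{4953} = \frac{212032976}{4953}$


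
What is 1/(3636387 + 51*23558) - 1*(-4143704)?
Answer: 20046597677881/4837845 ≈ 4.1437e+6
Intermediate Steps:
1/(3636387 + 51*23558) - 1*(-4143704) = 1/(3636387 + 1201458) + 4143704 = 1/4837845 + 4143704 = 20046597677881/4837845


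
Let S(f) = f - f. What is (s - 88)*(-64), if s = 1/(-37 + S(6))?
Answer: 208448/37 ≈ 5633.7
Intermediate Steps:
S(f) = 0
s = -1/37 (s = 1/(-37 + 0) = 1/(-37) = -1/37 ≈ -0.027027)
(s - 88)*(-64) = (-1/37 - 88)*(-64) = -3257/37*(-64) = 208448/37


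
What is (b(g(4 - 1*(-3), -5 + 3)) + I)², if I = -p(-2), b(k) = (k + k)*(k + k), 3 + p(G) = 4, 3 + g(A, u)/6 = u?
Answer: 12952801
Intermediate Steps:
g(A, u) = -18 + 6*u
p(G) = 1 (p(G) = -3 + 4 = 1)
b(k) = 4*k² (b(k) = (2*k)*(2*k) = 4*k²)
I = -1 (I = -1*1 = -1)
(b(g(4 - 1*(-3), -5 + 3)) + I)² = (4*(-18 + 6*(-5 + 3))² - 1)² = (4*(-18 + 6*(-2))² - 1)² = (4*(-18 - 12)² - 1)² = (4*(-30)² - 1)² = (4*900 - 1)² = (3600 - 1)² = 3599² = 12952801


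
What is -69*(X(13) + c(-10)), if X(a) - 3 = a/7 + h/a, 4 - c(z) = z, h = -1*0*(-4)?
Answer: -9108/7 ≈ -1301.1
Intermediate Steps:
h = 0 (h = 0*(-4) = 0)
c(z) = 4 - z
X(a) = 3 + a/7 (X(a) = 3 + (a/7 + 0/a) = 3 + (a*(1/7) + 0) = 3 + (a/7 + 0) = 3 + a/7)
-69*(X(13) + c(-10)) = -69*((3 + (1/7)*13) + (4 - 1*(-10))) = -69*((3 + 13/7) + (4 + 10)) = -69*(34/7 + 14) = -69*132/7 = -9108/7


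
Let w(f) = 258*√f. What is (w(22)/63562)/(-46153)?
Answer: -129*√22/1466788493 ≈ -4.1251e-7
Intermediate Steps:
(w(22)/63562)/(-46153) = ((258*√22)/63562)/(-46153) = ((258*√22)*(1/63562))*(-1/46153) = (129*√22/31781)*(-1/46153) = -129*√22/1466788493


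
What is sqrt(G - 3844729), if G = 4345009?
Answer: 2*sqrt(125070) ≈ 707.30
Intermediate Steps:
sqrt(G - 3844729) = sqrt(4345009 - 3844729) = sqrt(500280) = 2*sqrt(125070)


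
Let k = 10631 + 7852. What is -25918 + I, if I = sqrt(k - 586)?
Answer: -25918 + sqrt(17897) ≈ -25784.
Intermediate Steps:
k = 18483
I = sqrt(17897) (I = sqrt(18483 - 586) = sqrt(17897) ≈ 133.78)
-25918 + I = -25918 + sqrt(17897)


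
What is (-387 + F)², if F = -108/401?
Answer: 24116537025/160801 ≈ 1.4998e+5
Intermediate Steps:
F = -108/401 (F = -108*1/401 = -108/401 ≈ -0.26933)
(-387 + F)² = (-387 - 108/401)² = (-155295/401)² = 24116537025/160801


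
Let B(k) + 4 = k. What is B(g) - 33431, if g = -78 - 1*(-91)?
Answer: -33422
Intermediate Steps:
g = 13 (g = -78 + 91 = 13)
B(k) = -4 + k
B(g) - 33431 = (-4 + 13) - 33431 = 9 - 33431 = -33422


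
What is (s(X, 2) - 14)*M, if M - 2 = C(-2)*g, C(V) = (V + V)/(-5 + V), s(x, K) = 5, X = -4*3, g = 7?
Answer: -54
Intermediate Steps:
X = -12
C(V) = 2*V/(-5 + V) (C(V) = (2*V)/(-5 + V) = 2*V/(-5 + V))
M = 6 (M = 2 + (2*(-2)/(-5 - 2))*7 = 2 + (2*(-2)/(-7))*7 = 2 + (2*(-2)*(-1/7))*7 = 2 + (4/7)*7 = 2 + 4 = 6)
(s(X, 2) - 14)*M = (5 - 14)*6 = -9*6 = -54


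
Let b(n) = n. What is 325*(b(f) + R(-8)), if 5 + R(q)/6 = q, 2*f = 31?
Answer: -40625/2 ≈ -20313.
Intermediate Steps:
f = 31/2 (f = (½)*31 = 31/2 ≈ 15.500)
R(q) = -30 + 6*q
325*(b(f) + R(-8)) = 325*(31/2 + (-30 + 6*(-8))) = 325*(31/2 + (-30 - 48)) = 325*(31/2 - 78) = 325*(-125/2) = -40625/2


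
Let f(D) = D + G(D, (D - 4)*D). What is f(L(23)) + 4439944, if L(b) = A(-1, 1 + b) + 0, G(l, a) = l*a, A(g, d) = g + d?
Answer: 4450018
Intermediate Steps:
A(g, d) = d + g
G(l, a) = a*l
L(b) = b (L(b) = ((1 + b) - 1) + 0 = b + 0 = b)
f(D) = D + D**2*(-4 + D) (f(D) = D + ((D - 4)*D)*D = D + ((-4 + D)*D)*D = D + (D*(-4 + D))*D = D + D**2*(-4 + D))
f(L(23)) + 4439944 = 23*(1 + 23*(-4 + 23)) + 4439944 = 23*(1 + 23*19) + 4439944 = 23*(1 + 437) + 4439944 = 23*438 + 4439944 = 10074 + 4439944 = 4450018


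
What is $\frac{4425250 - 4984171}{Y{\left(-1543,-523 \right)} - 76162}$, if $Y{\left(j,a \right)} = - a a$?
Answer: $\frac{558921}{349691} \approx 1.5983$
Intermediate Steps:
$Y{\left(j,a \right)} = - a^{2}$
$\frac{4425250 - 4984171}{Y{\left(-1543,-523 \right)} - 76162} = \frac{4425250 - 4984171}{- \left(-523\right)^{2} - 76162} = - \frac{558921}{\left(-1\right) 273529 - 76162} = - \frac{558921}{-273529 - 76162} = - \frac{558921}{-349691} = \left(-558921\right) \left(- \frac{1}{349691}\right) = \frac{558921}{349691}$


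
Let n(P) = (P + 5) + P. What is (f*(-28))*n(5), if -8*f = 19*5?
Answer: 9975/2 ≈ 4987.5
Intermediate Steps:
f = -95/8 (f = -19*5/8 = -1/8*95 = -95/8 ≈ -11.875)
n(P) = 5 + 2*P (n(P) = (5 + P) + P = 5 + 2*P)
(f*(-28))*n(5) = (-95/8*(-28))*(5 + 2*5) = 665*(5 + 10)/2 = (665/2)*15 = 9975/2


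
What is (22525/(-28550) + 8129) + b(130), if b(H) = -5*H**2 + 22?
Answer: -87191459/1142 ≈ -76350.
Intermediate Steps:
b(H) = 22 - 5*H**2
(22525/(-28550) + 8129) + b(130) = (22525/(-28550) + 8129) + (22 - 5*130**2) = (22525*(-1/28550) + 8129) + (22 - 5*16900) = (-901/1142 + 8129) + (22 - 84500) = 9282417/1142 - 84478 = -87191459/1142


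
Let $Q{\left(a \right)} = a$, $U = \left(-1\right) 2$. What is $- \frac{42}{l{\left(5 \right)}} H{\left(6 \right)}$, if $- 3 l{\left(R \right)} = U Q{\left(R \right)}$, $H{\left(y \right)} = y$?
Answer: $- \frac{378}{5} \approx -75.6$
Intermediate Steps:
$U = -2$
$l{\left(R \right)} = \frac{2 R}{3}$ ($l{\left(R \right)} = - \frac{\left(-2\right) R}{3} = \frac{2 R}{3}$)
$- \frac{42}{l{\left(5 \right)}} H{\left(6 \right)} = - \frac{42}{\frac{2}{3} \cdot 5} \cdot 6 = - \frac{42}{\frac{10}{3}} \cdot 6 = \left(-42\right) \frac{3}{10} \cdot 6 = \left(- \frac{63}{5}\right) 6 = - \frac{378}{5}$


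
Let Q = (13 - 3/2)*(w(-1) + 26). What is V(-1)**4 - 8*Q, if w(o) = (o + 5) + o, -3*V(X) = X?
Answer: -216107/81 ≈ -2668.0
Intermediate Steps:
V(X) = -X/3
w(o) = 5 + 2*o (w(o) = (5 + o) + o = 5 + 2*o)
Q = 667/2 (Q = (13 - 3/2)*((5 + 2*(-1)) + 26) = (13 - 3*1/2)*((5 - 2) + 26) = (13 - 3/2)*(3 + 26) = (23/2)*29 = 667/2 ≈ 333.50)
V(-1)**4 - 8*Q = (-1/3*(-1))**4 - 8*667/2 = (1/3)**4 - 2668 = 1/81 - 2668 = -216107/81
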